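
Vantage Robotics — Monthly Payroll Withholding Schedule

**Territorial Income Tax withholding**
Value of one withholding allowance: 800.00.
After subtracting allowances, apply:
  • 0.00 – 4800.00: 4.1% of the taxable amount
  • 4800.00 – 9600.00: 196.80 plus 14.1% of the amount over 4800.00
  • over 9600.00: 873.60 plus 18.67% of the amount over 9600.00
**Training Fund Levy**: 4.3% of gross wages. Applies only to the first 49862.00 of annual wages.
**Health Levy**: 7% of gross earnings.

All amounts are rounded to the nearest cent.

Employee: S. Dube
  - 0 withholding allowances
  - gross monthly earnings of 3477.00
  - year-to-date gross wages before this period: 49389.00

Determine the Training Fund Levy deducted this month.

20.34

Training Fund Levy: cap 49862.00 − YTD 49389.00 = 473.00 subject; 4.3% × 473.00 = 20.34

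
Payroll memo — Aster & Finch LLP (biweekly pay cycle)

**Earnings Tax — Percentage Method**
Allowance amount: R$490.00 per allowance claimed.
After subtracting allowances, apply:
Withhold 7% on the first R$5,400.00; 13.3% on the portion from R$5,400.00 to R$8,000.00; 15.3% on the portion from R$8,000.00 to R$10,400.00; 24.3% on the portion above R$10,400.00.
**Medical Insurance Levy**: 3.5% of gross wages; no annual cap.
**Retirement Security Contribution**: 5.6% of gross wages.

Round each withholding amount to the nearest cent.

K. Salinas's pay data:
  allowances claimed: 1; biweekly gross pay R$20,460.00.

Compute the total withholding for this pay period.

R$5,278.37

Earnings Tax: taxable = R$20,460.00 − 1×R$490.00 = R$19,970.00
  R$1,091.00 + 24.3% × (R$19,970.00 − R$10,400.00) = R$1,091.00 + 24.3% × R$9,570.00 = R$3,416.51
Medical Insurance Levy: 3.5% × R$20,460.00 = R$716.10
Retirement Security Contribution: 5.6% × R$20,460.00 = R$1,145.76
Total: R$3,416.51 + R$716.10 + R$1,145.76 = R$5,278.37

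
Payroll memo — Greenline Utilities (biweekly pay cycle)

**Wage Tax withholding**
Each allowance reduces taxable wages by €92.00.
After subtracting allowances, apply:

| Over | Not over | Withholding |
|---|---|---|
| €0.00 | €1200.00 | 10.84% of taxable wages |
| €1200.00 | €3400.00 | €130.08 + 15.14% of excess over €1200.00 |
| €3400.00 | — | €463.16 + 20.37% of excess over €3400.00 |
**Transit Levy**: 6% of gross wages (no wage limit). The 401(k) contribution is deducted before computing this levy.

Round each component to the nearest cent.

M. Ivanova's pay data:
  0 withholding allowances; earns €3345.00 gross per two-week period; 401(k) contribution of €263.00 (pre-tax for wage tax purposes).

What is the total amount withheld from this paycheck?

Wage Tax: taxable = €3345.00 − €263.00 = €3082.00
  €130.08 + 15.14% × (€3082.00 − €1200.00) = €130.08 + 15.14% × €1882.00 = €415.01
Transit Levy: 6% × €3082.00 = €184.92
Total: €415.01 + €184.92 = €599.93

€599.93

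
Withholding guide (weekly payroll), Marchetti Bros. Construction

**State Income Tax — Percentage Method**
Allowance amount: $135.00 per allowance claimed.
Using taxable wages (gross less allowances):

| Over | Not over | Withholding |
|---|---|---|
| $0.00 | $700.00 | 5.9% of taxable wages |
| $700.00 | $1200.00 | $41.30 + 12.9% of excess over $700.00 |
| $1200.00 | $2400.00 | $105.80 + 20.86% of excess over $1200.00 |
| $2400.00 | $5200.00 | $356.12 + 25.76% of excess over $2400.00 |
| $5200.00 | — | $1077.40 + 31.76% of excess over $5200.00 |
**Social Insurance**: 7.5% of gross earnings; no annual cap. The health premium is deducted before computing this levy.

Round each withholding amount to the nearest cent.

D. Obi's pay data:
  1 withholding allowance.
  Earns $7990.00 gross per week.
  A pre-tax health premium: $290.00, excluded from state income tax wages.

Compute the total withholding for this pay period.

State Income Tax: taxable = $7990.00 − $290.00 − 1×$135.00 = $7565.00
  $1077.40 + 31.76% × ($7565.00 − $5200.00) = $1077.40 + 31.76% × $2365.00 = $1828.52
Social Insurance: 7.5% × $7700.00 = $577.50
Total: $1828.52 + $577.50 = $2406.02

$2406.02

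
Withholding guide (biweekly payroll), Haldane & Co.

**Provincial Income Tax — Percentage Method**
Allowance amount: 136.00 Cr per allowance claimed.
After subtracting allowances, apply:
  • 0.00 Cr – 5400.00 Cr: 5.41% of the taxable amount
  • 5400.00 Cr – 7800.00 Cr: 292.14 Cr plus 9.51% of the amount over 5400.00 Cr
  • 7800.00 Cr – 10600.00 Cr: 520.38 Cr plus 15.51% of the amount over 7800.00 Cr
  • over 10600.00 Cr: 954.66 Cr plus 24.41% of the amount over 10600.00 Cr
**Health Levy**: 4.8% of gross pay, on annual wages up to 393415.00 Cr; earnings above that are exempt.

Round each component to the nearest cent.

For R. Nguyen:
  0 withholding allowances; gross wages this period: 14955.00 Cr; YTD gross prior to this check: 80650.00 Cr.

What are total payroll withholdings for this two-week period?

2735.56 Cr

Provincial Income Tax: taxable = 14955.00 Cr
  954.66 Cr + 24.41% × (14955.00 Cr − 10600.00 Cr) = 954.66 Cr + 24.41% × 4355.00 Cr = 2017.72 Cr
Health Levy: 4.8% × 14955.00 Cr = 717.84 Cr
Total: 2017.72 Cr + 717.84 Cr = 2735.56 Cr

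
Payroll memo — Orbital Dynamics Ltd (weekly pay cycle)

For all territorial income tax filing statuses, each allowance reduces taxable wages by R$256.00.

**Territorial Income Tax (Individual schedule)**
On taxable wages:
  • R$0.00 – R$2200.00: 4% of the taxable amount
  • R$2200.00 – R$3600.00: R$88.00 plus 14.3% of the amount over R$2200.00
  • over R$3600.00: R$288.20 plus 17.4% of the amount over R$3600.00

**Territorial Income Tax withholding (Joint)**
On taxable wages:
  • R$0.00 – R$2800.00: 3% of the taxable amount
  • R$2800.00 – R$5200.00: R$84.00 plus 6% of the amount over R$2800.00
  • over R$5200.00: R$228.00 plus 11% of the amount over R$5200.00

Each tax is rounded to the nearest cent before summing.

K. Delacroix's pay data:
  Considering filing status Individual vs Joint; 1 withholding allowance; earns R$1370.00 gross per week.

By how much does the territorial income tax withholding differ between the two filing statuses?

R$11.14

Territorial Income Tax (Individual): taxable = R$1370.00 − 1×R$256.00 = R$1114.00
  4% × R$1114.00 = R$44.56
Territorial Income Tax (Joint): taxable = R$1370.00 − 1×R$256.00 = R$1114.00
  3% × R$1114.00 = R$33.42
Difference: |R$44.56 − R$33.42| = R$11.14 (higher under Individual)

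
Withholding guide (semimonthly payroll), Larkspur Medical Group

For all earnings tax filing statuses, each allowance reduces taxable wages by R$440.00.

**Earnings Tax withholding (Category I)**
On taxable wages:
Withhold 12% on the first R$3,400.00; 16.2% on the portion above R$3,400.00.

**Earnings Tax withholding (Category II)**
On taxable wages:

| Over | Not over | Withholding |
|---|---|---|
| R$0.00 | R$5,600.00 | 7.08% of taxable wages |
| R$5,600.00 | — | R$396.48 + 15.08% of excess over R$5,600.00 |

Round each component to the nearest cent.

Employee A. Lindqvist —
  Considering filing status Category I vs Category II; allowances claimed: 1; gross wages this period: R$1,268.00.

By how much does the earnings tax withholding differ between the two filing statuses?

Earnings Tax (Category I): taxable = R$1,268.00 − 1×R$440.00 = R$828.00
  12% × R$828.00 = R$99.36
Earnings Tax (Category II): taxable = R$1,268.00 − 1×R$440.00 = R$828.00
  7.08% × R$828.00 = R$58.62
Difference: |R$99.36 − R$58.62| = R$40.74 (higher under Category I)

R$40.74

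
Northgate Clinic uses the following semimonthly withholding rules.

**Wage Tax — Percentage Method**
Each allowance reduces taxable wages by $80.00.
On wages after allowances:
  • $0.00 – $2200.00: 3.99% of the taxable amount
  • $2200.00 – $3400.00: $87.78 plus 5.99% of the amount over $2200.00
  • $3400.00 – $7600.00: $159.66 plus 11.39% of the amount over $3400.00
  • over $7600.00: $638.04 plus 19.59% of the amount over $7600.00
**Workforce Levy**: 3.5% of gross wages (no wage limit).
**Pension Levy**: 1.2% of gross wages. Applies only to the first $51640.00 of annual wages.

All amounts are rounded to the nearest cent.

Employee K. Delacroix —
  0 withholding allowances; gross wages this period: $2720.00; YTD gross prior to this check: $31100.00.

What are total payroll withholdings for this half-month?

Wage Tax: taxable = $2720.00
  $87.78 + 5.99% × ($2720.00 − $2200.00) = $87.78 + 5.99% × $520.00 = $118.93
Workforce Levy: 3.5% × $2720.00 = $95.20
Pension Levy: 1.2% × $2720.00 = $32.64
Total: $118.93 + $95.20 + $32.64 = $246.77

$246.77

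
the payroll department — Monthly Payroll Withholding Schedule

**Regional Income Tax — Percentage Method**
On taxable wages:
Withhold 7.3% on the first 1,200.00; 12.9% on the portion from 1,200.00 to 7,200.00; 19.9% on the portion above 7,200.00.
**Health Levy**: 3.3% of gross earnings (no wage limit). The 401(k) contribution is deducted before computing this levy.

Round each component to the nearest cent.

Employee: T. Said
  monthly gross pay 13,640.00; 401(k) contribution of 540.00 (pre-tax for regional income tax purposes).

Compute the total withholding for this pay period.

2,468.00

Regional Income Tax: taxable = 13,640.00 − 540.00 = 13,100.00
  861.60 + 19.9% × (13,100.00 − 7,200.00) = 861.60 + 19.9% × 5,900.00 = 2,035.70
Health Levy: 3.3% × 13,100.00 = 432.30
Total: 2,035.70 + 432.30 = 2,468.00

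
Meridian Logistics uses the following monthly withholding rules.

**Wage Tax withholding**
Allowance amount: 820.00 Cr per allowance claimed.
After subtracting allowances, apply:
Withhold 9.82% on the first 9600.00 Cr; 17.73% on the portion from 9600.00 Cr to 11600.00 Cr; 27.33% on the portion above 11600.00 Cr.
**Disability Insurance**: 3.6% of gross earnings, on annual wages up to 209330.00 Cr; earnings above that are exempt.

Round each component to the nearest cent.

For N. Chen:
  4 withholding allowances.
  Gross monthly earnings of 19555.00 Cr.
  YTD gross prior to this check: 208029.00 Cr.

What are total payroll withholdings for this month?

2621.84 Cr

Wage Tax: taxable = 19555.00 Cr − 4×820.00 Cr = 16275.00 Cr
  1297.32 Cr + 27.33% × (16275.00 Cr − 11600.00 Cr) = 1297.32 Cr + 27.33% × 4675.00 Cr = 2575.00 Cr
Disability Insurance: cap 209330.00 Cr − YTD 208029.00 Cr = 1301.00 Cr subject; 3.6% × 1301.00 Cr = 46.84 Cr
Total: 2575.00 Cr + 46.84 Cr = 2621.84 Cr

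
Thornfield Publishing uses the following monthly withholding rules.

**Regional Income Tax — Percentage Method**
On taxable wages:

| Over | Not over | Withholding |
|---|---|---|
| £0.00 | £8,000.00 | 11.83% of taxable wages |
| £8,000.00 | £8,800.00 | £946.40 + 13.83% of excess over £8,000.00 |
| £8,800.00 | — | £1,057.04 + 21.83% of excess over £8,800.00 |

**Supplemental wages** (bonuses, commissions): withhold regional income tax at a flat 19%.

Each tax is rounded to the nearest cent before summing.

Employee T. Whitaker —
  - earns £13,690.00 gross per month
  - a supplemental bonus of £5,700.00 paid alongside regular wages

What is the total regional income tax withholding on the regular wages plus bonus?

Regional Income Tax: taxable = £13,690.00
  £1,057.04 + 21.83% × (£13,690.00 − £8,800.00) = £1,057.04 + 21.83% × £4,890.00 = £2,124.53
Supplemental (19% flat on bonus): 19% × £5,700.00 = £1,083.00
Total regional income tax: £2,124.53 + £1,083.00 = £3,207.53

£3,207.53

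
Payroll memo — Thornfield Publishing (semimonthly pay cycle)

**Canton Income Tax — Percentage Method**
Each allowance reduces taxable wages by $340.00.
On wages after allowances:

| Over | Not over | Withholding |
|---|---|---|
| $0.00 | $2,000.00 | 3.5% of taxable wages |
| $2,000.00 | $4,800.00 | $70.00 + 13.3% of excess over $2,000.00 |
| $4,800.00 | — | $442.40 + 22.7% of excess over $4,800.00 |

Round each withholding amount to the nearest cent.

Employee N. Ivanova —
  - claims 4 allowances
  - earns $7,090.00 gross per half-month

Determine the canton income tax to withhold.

$653.51

Canton Income Tax: taxable = $7,090.00 − 4×$340.00 = $5,730.00
  $442.40 + 22.7% × ($5,730.00 − $4,800.00) = $442.40 + 22.7% × $930.00 = $653.51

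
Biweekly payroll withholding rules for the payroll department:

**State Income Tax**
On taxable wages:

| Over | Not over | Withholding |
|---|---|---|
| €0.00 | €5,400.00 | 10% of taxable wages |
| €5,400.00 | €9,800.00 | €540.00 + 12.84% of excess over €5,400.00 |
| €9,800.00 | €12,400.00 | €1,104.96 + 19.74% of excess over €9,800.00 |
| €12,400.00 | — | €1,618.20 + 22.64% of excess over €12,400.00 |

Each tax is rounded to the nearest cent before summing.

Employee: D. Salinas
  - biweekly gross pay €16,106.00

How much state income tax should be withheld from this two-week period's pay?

State Income Tax: taxable = €16,106.00
  €1,618.20 + 22.64% × (€16,106.00 − €12,400.00) = €1,618.20 + 22.64% × €3,706.00 = €2,457.24

€2,457.24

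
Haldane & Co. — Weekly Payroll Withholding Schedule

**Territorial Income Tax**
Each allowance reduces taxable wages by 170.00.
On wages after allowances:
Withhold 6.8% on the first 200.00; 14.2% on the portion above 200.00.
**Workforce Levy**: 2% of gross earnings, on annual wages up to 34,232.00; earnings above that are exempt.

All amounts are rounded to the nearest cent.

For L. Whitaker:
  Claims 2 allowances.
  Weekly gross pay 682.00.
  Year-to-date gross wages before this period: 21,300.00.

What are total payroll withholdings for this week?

Territorial Income Tax: taxable = 682.00 − 2×170.00 = 342.00
  13.60 + 14.2% × (342.00 − 200.00) = 13.60 + 14.2% × 142.00 = 33.76
Workforce Levy: 2% × 682.00 = 13.64
Total: 33.76 + 13.64 = 47.40

47.40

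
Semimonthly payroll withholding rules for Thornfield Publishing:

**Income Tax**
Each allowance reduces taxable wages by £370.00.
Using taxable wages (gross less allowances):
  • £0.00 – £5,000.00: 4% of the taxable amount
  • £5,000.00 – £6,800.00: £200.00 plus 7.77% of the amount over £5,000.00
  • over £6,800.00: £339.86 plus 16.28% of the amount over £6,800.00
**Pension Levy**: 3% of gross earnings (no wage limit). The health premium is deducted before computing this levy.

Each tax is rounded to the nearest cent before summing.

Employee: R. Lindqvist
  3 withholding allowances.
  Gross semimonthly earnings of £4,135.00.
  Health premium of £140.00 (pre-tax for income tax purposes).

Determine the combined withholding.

£235.25

Income Tax: taxable = £4,135.00 − £140.00 − 3×£370.00 = £2,885.00
  4% × £2,885.00 = £115.40
Pension Levy: 3% × £3,995.00 = £119.85
Total: £115.40 + £119.85 = £235.25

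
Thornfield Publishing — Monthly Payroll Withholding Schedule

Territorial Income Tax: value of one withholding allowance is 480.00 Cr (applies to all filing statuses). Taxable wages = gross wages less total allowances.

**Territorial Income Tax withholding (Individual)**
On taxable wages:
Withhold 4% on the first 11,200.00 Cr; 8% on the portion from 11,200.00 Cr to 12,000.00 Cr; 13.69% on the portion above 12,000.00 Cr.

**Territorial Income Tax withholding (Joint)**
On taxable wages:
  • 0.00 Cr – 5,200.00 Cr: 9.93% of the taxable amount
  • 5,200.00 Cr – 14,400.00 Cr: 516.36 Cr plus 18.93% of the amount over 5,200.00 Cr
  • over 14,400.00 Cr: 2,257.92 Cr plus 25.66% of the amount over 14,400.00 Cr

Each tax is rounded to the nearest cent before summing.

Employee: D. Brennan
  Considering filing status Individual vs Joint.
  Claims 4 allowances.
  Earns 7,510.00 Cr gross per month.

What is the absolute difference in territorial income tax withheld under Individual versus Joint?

Territorial Income Tax (Individual): taxable = 7,510.00 Cr − 4×480.00 Cr = 5,590.00 Cr
  4% × 5,590.00 Cr = 223.60 Cr
Territorial Income Tax (Joint): taxable = 7,510.00 Cr − 4×480.00 Cr = 5,590.00 Cr
  516.36 Cr + 18.93% × (5,590.00 Cr − 5,200.00 Cr) = 516.36 Cr + 18.93% × 390.00 Cr = 590.19 Cr
Difference: |223.60 Cr − 590.19 Cr| = 366.59 Cr (higher under Joint)

366.59 Cr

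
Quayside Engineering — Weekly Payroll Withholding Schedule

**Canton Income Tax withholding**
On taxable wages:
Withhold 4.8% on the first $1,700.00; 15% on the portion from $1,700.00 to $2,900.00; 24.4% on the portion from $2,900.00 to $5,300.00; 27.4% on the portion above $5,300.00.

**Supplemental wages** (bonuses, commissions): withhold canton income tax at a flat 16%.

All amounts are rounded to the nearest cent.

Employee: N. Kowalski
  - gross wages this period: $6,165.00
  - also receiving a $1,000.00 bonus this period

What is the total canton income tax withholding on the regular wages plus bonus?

Canton Income Tax: taxable = $6,165.00
  $847.20 + 27.4% × ($6,165.00 − $5,300.00) = $847.20 + 27.4% × $865.00 = $1,084.21
Supplemental (16% flat on bonus): 16% × $1,000.00 = $160.00
Total canton income tax: $1,084.21 + $160.00 = $1,244.21

$1,244.21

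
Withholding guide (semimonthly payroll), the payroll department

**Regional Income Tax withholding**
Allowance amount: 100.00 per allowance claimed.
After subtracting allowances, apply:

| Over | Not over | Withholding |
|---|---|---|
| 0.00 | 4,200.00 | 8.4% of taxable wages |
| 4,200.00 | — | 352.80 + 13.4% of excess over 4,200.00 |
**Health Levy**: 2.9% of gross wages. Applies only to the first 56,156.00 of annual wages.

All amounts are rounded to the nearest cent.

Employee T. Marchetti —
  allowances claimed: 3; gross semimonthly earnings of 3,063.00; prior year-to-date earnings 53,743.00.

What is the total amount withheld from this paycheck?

Regional Income Tax: taxable = 3,063.00 − 3×100.00 = 2,763.00
  8.4% × 2,763.00 = 232.09
Health Levy: cap 56,156.00 − YTD 53,743.00 = 2,413.00 subject; 2.9% × 2,413.00 = 69.98
Total: 232.09 + 69.98 = 302.07

302.07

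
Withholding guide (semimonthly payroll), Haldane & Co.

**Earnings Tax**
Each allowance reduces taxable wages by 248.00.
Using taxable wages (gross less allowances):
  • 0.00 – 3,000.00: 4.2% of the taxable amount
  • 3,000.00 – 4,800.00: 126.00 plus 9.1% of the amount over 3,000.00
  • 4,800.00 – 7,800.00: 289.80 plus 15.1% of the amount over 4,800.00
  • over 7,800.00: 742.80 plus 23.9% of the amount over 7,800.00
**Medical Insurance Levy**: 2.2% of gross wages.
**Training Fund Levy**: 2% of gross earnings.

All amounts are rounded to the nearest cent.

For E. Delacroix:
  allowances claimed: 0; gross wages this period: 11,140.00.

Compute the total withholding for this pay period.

Earnings Tax: taxable = 11,140.00
  742.80 + 23.9% × (11,140.00 − 7,800.00) = 742.80 + 23.9% × 3,340.00 = 1,541.06
Medical Insurance Levy: 2.2% × 11,140.00 = 245.08
Training Fund Levy: 2% × 11,140.00 = 222.80
Total: 1,541.06 + 245.08 + 222.80 = 2,008.94

2,008.94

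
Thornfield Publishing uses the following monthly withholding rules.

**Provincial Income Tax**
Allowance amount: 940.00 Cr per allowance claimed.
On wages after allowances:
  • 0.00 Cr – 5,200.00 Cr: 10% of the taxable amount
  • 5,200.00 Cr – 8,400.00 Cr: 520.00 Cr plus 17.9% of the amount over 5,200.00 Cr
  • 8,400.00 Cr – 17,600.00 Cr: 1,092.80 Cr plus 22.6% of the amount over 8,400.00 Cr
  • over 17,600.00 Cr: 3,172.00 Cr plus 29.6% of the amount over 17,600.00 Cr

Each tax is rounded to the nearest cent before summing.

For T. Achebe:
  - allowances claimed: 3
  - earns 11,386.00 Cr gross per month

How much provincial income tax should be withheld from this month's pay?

Provincial Income Tax: taxable = 11,386.00 Cr − 3×940.00 Cr = 8,566.00 Cr
  1,092.80 Cr + 22.6% × (8,566.00 Cr − 8,400.00 Cr) = 1,092.80 Cr + 22.6% × 166.00 Cr = 1,130.32 Cr

1,130.32 Cr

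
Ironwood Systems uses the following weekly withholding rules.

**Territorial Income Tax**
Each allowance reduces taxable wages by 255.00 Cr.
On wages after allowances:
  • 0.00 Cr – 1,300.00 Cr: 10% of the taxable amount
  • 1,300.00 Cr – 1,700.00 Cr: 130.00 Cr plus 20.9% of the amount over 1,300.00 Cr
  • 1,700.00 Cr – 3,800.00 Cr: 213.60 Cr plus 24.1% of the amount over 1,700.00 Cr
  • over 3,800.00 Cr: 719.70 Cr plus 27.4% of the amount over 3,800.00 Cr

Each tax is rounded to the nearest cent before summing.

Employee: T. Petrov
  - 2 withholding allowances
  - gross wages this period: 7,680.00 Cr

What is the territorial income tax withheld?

Territorial Income Tax: taxable = 7,680.00 Cr − 2×255.00 Cr = 7,170.00 Cr
  719.70 Cr + 27.4% × (7,170.00 Cr − 3,800.00 Cr) = 719.70 Cr + 27.4% × 3,370.00 Cr = 1,643.08 Cr

1,643.08 Cr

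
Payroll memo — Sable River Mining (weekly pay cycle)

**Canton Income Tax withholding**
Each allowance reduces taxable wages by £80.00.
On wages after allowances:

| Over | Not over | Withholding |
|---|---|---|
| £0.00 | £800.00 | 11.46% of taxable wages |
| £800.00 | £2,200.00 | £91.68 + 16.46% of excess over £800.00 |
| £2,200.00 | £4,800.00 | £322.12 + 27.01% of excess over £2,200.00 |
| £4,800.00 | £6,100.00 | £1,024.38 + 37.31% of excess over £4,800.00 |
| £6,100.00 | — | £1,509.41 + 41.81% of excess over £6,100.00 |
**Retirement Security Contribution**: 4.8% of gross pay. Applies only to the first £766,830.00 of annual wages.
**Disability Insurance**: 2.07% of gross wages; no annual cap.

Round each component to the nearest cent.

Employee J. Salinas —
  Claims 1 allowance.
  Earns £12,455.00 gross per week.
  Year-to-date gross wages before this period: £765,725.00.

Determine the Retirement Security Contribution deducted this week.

£53.04

Retirement Security Contribution: cap £766,830.00 − YTD £765,725.00 = £1,105.00 subject; 4.8% × £1,105.00 = £53.04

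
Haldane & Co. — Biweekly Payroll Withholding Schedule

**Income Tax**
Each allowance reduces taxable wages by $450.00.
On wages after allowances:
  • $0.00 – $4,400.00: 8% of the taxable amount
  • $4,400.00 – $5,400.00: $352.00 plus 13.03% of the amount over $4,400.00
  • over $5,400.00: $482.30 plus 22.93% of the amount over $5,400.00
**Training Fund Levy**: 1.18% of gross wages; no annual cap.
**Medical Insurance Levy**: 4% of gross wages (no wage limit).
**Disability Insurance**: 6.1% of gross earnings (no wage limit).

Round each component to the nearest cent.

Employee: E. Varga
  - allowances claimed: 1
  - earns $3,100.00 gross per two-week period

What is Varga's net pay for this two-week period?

Income Tax: taxable = $3,100.00 − 1×$450.00 = $2,650.00
  8% × $2,650.00 = $212.00
Training Fund Levy: 1.18% × $3,100.00 = $36.58
Medical Insurance Levy: 4% × $3,100.00 = $124.00
Disability Insurance: 6.1% × $3,100.00 = $189.10
Total withheld: $212.00 + $36.58 + $124.00 + $189.10 = $561.68
Net pay: $3,100.00 − $561.68 = $2,538.32

$2,538.32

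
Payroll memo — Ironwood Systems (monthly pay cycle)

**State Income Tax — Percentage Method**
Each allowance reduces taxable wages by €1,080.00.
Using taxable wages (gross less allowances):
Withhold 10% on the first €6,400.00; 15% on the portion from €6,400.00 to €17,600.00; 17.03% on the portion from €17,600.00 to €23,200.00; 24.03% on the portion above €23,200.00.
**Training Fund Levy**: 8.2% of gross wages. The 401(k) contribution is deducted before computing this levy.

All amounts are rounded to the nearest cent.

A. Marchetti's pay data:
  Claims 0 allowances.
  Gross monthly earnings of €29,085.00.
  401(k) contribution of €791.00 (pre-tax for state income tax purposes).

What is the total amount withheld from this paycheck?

€6,817.88

State Income Tax: taxable = €29,085.00 − €791.00 = €28,294.00
  €3,273.68 + 24.03% × (€28,294.00 − €23,200.00) = €3,273.68 + 24.03% × €5,094.00 = €4,497.77
Training Fund Levy: 8.2% × €28,294.00 = €2,320.11
Total: €4,497.77 + €2,320.11 = €6,817.88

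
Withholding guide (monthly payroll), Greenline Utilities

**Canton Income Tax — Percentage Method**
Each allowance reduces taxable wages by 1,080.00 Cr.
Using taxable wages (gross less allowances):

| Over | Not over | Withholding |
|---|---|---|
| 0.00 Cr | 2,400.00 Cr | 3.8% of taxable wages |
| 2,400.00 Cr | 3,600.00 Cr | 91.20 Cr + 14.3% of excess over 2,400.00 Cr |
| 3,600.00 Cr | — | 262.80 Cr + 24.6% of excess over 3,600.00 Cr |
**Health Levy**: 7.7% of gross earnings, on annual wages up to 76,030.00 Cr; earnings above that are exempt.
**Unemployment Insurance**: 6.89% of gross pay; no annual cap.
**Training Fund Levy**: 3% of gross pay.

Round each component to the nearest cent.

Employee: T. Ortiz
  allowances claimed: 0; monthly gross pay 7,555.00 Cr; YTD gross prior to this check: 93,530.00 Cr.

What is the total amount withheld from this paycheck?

1,982.92 Cr

Canton Income Tax: taxable = 7,555.00 Cr
  262.80 Cr + 24.6% × (7,555.00 Cr − 3,600.00 Cr) = 262.80 Cr + 24.6% × 3,955.00 Cr = 1,235.73 Cr
Health Levy: YTD 93,530.00 Cr ≥ cap 76,030.00 Cr → 0.00 Cr
Unemployment Insurance: 6.89% × 7,555.00 Cr = 520.54 Cr
Training Fund Levy: 3% × 7,555.00 Cr = 226.65 Cr
Total: 1,235.73 Cr + 0.00 Cr + 520.54 Cr + 226.65 Cr = 1,982.92 Cr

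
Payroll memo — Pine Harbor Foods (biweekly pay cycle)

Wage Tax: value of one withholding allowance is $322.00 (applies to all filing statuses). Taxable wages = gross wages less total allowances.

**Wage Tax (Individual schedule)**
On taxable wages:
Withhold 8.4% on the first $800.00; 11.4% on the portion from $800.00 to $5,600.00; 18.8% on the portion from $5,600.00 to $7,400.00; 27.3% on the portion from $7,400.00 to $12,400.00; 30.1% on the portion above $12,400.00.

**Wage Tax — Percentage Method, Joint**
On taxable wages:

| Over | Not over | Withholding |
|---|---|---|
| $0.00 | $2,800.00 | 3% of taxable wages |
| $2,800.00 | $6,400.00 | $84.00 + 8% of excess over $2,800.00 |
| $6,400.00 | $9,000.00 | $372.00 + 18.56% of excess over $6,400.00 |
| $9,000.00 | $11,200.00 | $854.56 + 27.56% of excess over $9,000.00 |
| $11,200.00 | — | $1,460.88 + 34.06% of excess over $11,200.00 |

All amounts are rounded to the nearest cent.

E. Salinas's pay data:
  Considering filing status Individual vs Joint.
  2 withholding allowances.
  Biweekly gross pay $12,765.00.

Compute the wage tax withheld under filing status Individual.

$2,241.63

Wage Tax (Individual): taxable = $12,765.00 − 2×$322.00 = $12,121.00
  $952.80 + 27.3% × ($12,121.00 − $7,400.00) = $952.80 + 27.3% × $4,721.00 = $2,241.63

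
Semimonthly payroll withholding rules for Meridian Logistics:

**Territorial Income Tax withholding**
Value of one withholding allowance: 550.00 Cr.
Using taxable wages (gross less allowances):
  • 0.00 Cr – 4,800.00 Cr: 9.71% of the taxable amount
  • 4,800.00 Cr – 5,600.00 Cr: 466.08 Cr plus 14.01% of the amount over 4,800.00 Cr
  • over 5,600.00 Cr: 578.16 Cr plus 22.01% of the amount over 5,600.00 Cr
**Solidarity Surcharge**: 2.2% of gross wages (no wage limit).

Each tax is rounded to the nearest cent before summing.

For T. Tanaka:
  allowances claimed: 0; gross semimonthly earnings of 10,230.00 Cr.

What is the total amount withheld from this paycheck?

1,822.28 Cr

Territorial Income Tax: taxable = 10,230.00 Cr
  578.16 Cr + 22.01% × (10,230.00 Cr − 5,600.00 Cr) = 578.16 Cr + 22.01% × 4,630.00 Cr = 1,597.22 Cr
Solidarity Surcharge: 2.2% × 10,230.00 Cr = 225.06 Cr
Total: 1,597.22 Cr + 225.06 Cr = 1,822.28 Cr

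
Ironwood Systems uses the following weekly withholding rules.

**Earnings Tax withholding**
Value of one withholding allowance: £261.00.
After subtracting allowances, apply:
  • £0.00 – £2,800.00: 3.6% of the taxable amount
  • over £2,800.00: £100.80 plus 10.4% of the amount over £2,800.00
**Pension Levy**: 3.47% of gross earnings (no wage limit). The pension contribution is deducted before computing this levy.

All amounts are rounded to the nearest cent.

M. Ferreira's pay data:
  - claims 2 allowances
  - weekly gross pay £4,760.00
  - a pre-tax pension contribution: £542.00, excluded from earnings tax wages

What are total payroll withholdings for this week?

£340.34

Earnings Tax: taxable = £4,760.00 − £542.00 − 2×£261.00 = £3,696.00
  £100.80 + 10.4% × (£3,696.00 − £2,800.00) = £100.80 + 10.4% × £896.00 = £193.98
Pension Levy: 3.47% × £4,218.00 = £146.36
Total: £193.98 + £146.36 = £340.34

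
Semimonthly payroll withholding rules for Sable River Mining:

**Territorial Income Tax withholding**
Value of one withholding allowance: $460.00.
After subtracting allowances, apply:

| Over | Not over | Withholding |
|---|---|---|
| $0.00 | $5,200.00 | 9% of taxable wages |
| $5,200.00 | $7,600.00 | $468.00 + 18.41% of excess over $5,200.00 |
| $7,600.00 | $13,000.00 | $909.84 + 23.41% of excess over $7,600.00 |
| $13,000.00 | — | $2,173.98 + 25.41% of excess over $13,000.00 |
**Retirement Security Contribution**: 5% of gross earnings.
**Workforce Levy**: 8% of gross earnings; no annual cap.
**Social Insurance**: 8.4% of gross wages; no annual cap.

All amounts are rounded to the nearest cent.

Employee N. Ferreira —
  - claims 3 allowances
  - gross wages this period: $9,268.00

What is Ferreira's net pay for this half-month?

$6,307.39

Territorial Income Tax: taxable = $9,268.00 − 3×$460.00 = $7,888.00
  $909.84 + 23.41% × ($7,888.00 − $7,600.00) = $909.84 + 23.41% × $288.00 = $977.26
Retirement Security Contribution: 5% × $9,268.00 = $463.40
Workforce Levy: 8% × $9,268.00 = $741.44
Social Insurance: 8.4% × $9,268.00 = $778.51
Total withheld: $977.26 + $463.40 + $741.44 + $778.51 = $2,960.61
Net pay: $9,268.00 − $2,960.61 = $6,307.39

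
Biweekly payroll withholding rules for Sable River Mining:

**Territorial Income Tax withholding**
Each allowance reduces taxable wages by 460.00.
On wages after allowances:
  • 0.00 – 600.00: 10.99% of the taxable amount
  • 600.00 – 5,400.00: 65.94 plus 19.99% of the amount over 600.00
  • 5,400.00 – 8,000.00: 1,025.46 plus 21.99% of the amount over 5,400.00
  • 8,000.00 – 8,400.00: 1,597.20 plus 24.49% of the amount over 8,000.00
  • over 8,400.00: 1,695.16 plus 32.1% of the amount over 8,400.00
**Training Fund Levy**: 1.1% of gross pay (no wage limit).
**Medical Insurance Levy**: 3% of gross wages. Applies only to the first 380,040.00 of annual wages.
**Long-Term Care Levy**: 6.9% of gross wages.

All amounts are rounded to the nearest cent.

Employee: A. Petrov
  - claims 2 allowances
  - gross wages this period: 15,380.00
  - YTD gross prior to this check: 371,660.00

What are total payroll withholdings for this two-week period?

Territorial Income Tax: taxable = 15,380.00 − 2×460.00 = 14,460.00
  1,695.16 + 32.1% × (14,460.00 − 8,400.00) = 1,695.16 + 32.1% × 6,060.00 = 3,640.42
Training Fund Levy: 1.1% × 15,380.00 = 169.18
Medical Insurance Levy: cap 380,040.00 − YTD 371,660.00 = 8,380.00 subject; 3% × 8,380.00 = 251.40
Long-Term Care Levy: 6.9% × 15,380.00 = 1,061.22
Total: 3,640.42 + 169.18 + 251.40 + 1,061.22 = 5,122.22

5,122.22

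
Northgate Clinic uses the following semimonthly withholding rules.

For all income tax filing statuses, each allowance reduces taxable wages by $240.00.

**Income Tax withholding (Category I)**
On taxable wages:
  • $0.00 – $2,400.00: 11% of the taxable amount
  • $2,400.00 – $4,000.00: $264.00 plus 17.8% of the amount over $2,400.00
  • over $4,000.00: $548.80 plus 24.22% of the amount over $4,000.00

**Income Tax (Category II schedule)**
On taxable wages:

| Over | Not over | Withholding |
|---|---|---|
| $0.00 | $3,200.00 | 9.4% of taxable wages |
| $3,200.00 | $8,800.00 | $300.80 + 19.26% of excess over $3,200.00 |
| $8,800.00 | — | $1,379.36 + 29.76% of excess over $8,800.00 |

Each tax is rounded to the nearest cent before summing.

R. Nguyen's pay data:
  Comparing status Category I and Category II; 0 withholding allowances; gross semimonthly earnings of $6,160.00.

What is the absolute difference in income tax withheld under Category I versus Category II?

$201.05

Income Tax (Category I): taxable = $6,160.00
  $548.80 + 24.22% × ($6,160.00 − $4,000.00) = $548.80 + 24.22% × $2,160.00 = $1,071.95
Income Tax (Category II): taxable = $6,160.00
  $300.80 + 19.26% × ($6,160.00 − $3,200.00) = $300.80 + 19.26% × $2,960.00 = $870.90
Difference: |$1,071.95 − $870.90| = $201.05 (higher under Category I)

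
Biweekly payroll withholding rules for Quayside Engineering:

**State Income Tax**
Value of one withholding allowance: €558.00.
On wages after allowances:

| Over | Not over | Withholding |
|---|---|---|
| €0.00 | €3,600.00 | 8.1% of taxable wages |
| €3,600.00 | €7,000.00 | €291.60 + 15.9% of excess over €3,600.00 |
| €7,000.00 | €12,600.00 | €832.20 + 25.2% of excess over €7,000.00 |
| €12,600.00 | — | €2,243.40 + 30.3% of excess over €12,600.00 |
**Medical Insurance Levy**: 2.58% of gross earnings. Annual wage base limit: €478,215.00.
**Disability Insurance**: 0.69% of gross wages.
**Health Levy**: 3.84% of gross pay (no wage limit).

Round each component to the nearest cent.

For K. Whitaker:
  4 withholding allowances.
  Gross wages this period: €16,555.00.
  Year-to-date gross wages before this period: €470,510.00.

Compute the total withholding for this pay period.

State Income Tax: taxable = €16,555.00 − 4×€558.00 = €14,323.00
  €2,243.40 + 30.3% × (€14,323.00 − €12,600.00) = €2,243.40 + 30.3% × €1,723.00 = €2,765.47
Medical Insurance Levy: cap €478,215.00 − YTD €470,510.00 = €7,705.00 subject; 2.58% × €7,705.00 = €198.79
Disability Insurance: 0.69% × €16,555.00 = €114.23
Health Levy: 3.84% × €16,555.00 = €635.71
Total: €2,765.47 + €198.79 + €114.23 + €635.71 = €3,714.20

€3,714.20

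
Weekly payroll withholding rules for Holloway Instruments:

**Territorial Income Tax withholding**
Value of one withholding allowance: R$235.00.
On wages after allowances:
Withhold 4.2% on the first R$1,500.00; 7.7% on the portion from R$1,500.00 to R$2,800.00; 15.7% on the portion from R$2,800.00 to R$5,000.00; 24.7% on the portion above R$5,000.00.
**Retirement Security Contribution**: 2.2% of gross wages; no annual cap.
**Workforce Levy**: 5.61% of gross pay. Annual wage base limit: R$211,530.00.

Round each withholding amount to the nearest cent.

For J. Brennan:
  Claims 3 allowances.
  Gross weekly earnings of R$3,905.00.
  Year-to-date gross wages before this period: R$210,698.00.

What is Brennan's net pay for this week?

Territorial Income Tax: taxable = R$3,905.00 − 3×R$235.00 = R$3,200.00
  R$163.10 + 15.7% × (R$3,200.00 − R$2,800.00) = R$163.10 + 15.7% × R$400.00 = R$225.90
Retirement Security Contribution: 2.2% × R$3,905.00 = R$85.91
Workforce Levy: cap R$211,530.00 − YTD R$210,698.00 = R$832.00 subject; 5.61% × R$832.00 = R$46.68
Total withheld: R$225.90 + R$85.91 + R$46.68 = R$358.49
Net pay: R$3,905.00 − R$358.49 = R$3,546.51

R$3,546.51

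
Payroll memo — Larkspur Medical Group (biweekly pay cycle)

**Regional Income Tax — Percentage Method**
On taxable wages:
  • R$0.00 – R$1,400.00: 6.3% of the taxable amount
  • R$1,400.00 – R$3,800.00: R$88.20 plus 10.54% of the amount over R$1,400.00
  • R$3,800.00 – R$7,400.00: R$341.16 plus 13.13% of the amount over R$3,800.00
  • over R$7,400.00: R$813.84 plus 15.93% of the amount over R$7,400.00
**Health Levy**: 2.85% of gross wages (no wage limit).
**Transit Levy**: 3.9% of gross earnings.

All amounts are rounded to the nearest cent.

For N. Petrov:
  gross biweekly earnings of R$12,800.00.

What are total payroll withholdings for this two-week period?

R$2,538.06

Regional Income Tax: taxable = R$12,800.00
  R$813.84 + 15.93% × (R$12,800.00 − R$7,400.00) = R$813.84 + 15.93% × R$5,400.00 = R$1,674.06
Health Levy: 2.85% × R$12,800.00 = R$364.80
Transit Levy: 3.9% × R$12,800.00 = R$499.20
Total: R$1,674.06 + R$364.80 + R$499.20 = R$2,538.06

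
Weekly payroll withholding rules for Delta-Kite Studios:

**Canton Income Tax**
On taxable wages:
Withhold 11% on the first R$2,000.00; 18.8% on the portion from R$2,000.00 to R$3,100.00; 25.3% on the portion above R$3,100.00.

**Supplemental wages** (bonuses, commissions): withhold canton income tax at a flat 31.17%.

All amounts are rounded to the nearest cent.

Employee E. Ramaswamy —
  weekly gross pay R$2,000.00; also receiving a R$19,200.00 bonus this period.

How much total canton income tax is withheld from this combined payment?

Canton Income Tax: taxable = R$2,000.00
  11% × R$2,000.00 = R$220.00
Supplemental (31.17% flat on bonus): 31.17% × R$19,200.00 = R$5,984.64
Total canton income tax: R$220.00 + R$5,984.64 = R$6,204.64

R$6,204.64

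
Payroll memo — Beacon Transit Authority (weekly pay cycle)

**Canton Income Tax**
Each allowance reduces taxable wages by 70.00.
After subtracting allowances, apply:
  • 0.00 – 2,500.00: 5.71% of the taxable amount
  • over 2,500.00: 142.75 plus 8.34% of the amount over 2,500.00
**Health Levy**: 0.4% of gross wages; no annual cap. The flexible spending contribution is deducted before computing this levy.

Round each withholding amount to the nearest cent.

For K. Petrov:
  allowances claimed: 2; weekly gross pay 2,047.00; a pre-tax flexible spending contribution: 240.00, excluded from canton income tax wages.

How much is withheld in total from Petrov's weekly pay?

102.42

Canton Income Tax: taxable = 2,047.00 − 240.00 − 2×70.00 = 1,667.00
  5.71% × 1,667.00 = 95.19
Health Levy: 0.4% × 1,807.00 = 7.23
Total: 95.19 + 7.23 = 102.42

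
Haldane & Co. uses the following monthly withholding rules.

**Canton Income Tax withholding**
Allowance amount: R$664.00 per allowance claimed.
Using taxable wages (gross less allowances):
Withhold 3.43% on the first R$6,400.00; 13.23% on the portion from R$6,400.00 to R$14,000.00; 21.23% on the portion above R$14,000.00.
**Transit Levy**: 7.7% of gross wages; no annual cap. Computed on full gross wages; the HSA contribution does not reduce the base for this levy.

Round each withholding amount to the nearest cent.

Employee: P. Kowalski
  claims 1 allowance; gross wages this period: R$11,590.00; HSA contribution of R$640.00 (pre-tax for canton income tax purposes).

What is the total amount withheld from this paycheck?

Canton Income Tax: taxable = R$11,590.00 − R$640.00 − 1×R$664.00 = R$10,286.00
  R$219.52 + 13.23% × (R$10,286.00 − R$6,400.00) = R$219.52 + 13.23% × R$3,886.00 = R$733.64
Transit Levy: 7.7% × R$11,590.00 = R$892.43
Total: R$733.64 + R$892.43 = R$1,626.07

R$1,626.07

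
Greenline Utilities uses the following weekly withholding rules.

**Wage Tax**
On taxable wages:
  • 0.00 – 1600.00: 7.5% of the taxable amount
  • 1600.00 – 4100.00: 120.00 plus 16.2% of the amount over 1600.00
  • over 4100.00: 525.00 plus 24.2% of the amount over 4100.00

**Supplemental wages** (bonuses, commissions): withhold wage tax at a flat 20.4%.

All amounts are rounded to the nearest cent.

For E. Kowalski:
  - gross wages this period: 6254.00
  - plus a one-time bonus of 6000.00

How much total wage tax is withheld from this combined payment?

2270.27

Wage Tax: taxable = 6254.00
  525.00 + 24.2% × (6254.00 − 4100.00) = 525.00 + 24.2% × 2154.00 = 1046.27
Supplemental (20.4% flat on bonus): 20.4% × 6000.00 = 1224.00
Total wage tax: 1046.27 + 1224.00 = 2270.27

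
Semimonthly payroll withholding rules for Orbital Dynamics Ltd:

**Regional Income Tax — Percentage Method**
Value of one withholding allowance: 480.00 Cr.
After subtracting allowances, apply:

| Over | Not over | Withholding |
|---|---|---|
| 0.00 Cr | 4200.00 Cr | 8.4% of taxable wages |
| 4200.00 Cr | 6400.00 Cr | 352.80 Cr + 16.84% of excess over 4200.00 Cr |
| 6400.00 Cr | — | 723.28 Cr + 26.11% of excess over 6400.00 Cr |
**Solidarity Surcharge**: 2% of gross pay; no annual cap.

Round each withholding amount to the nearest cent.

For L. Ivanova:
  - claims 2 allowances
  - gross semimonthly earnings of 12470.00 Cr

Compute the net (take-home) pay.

Regional Income Tax: taxable = 12470.00 Cr − 2×480.00 Cr = 11510.00 Cr
  723.28 Cr + 26.11% × (11510.00 Cr − 6400.00 Cr) = 723.28 Cr + 26.11% × 5110.00 Cr = 2057.50 Cr
Solidarity Surcharge: 2% × 12470.00 Cr = 249.40 Cr
Total withheld: 2057.50 Cr + 249.40 Cr = 2306.90 Cr
Net pay: 12470.00 Cr − 2306.90 Cr = 10163.10 Cr

10163.10 Cr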